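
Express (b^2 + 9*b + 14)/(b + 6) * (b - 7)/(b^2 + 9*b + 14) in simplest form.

Factor: b^2 + 9*b + 14 = (b + 2)*(b + 7);  b^2 + 9*b + 14 = (b + 2)*(b + 7)
Cancel the common factors (b + 7), (b + 2).

(b - 7)/(b + 6)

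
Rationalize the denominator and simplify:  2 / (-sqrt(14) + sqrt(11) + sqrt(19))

Group as (sqrt(11) + sqrt(19)) - sqrt(14); multiply by (sqrt(11) + sqrt(19)) + sqrt(14), then rationalise the remaining surd.

(-8*sqrt(14) + 3*sqrt(19) + 11*sqrt(11) + sqrt(2926))/145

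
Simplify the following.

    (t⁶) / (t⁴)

Quotient: t²

t²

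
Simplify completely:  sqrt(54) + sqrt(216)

9*sqrt(6)

sqrt(54) = 3*sqrt(6); sqrt(216) = 6*sqrt(6)
Combine: (3 + 6)·sqrt(6) = 9*sqrt(6)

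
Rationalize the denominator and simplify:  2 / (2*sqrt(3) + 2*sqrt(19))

(-sqrt(3) + sqrt(19))/16

Multiply numerator and denominator by -2*sqrt(19) + 2*sqrt(3).
Denominator becomes -64; numerator becomes -4*sqrt(19) + 4*sqrt(3).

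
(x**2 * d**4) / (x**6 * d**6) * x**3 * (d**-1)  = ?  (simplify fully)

Quotient: (x**-4) * (d**-2)
Multiply by x**3 * (d**-1): add exponents.

1/(d**3*x)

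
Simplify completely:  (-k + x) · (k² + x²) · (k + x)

Pair the conjugate factors: (x+k)(x-k) = -k² + x², then repeat with the next factor.

-k⁴ + x⁴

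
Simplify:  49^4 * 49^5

7^18

49^4 = 7^8; 49^5 = 7^10
Combine exponents: 7^18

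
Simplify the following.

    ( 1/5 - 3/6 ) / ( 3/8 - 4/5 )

12/17

Numerator: 1/5 - 3/6 = -3/10
Denominator: 3/8 - 4/5 = -17/40
Divide: (-3/10) · (-40/17) = 12/17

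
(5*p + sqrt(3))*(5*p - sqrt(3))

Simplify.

25*p**2 - 3

Product of conjugates: (P+Q)(P-Q) = P**2 - Q**2.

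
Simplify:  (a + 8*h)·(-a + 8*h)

(8*h)^2 - (a)^2 = -a² + 64*h².

-a² + 64*h²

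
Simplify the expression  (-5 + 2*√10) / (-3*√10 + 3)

(-5 + √10)/9

Multiply numerator and denominator by 3 + 3*√10.
Denominator becomes -81; numerator becomes -9*√10 + 45.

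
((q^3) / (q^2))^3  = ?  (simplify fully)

q^3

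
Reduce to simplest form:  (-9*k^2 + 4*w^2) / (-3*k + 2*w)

3*k + 2*w

Factor (2*w)^2 - (3*k)^2 and cancel (-3*k + 2*w).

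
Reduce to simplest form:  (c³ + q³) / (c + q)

c² - c*q + q²

Factor as (a+b)(a^2-ab+b^2) with a=q, b=c.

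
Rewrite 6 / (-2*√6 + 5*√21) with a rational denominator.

(4*√6 + 10*√21)/167

Multiply numerator and denominator by 2*√6 + 5*√21.
Denominator becomes 501; numerator becomes 12*√6 + 30*√21.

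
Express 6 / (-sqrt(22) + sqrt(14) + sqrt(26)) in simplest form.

(-27*sqrt(22) + 15*sqrt(26) + 51*sqrt(14) + 6*sqrt(2002))/283

Group as (sqrt(14) + sqrt(26)) - sqrt(22); multiply by (sqrt(14) + sqrt(26)) + sqrt(22), then rationalise the remaining surd.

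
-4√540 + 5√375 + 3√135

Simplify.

10*√15

4√540 = 24*√15; 5√375 = 25*√15; 3√135 = 9*√15
Combine: (-24 + 25 + 9)·√15 = 10*√15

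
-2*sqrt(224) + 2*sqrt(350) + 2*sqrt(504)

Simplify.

2*sqrt(224) = 8*sqrt(14); 2*sqrt(350) = 10*sqrt(14); 2*sqrt(504) = 12*sqrt(14)
Combine: (-8 + 10 + 12)·sqrt(14) = 14*sqrt(14)

14*sqrt(14)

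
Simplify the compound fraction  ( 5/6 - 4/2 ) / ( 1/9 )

-21/2

Numerator: 5/6 - 4/2 = -7/6
Denominator: 1/9 = 1/9
Divide: (-7/6) · (9) = -21/2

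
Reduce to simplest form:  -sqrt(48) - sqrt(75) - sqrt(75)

sqrt(48) = 4*sqrt(3); sqrt(75) = 5*sqrt(3); sqrt(75) = 5*sqrt(3)
Combine: (-4 - 5 - 5)·sqrt(3) = -14*sqrt(3)

-14*sqrt(3)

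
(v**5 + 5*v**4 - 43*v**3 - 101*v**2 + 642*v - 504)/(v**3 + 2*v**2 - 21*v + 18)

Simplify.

v**2 + 3*v - 28

Factor: v**5 + 5*v**4 - 43*v**3 - 101*v**2 + 642*v - 504 = (v - 3)*(v - 4)*(v - 1)*(v + 7)*(v + 6);  v**3 + 2*v**2 - 21*v + 18 = (v + 6)*(v - 1)*(v - 3)
Cancel the common factors (v + 6), (v - 1), (v - 3).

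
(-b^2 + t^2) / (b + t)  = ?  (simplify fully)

-b + t

Factor t^2 - b^2 and cancel (b + t).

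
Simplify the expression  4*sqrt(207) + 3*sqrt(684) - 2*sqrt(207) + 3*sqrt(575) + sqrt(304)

22*sqrt(19) + 21*sqrt(23)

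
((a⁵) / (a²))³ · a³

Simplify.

a^12

Inside the bracket: a³
Raise to the power 3: a⁹
Multiply by a³: add exponents.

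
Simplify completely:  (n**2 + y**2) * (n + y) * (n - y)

(n+y)(n-y) = n**2 - y**2; continue pairing.

n**4 - y**4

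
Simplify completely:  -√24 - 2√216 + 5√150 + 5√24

21*√6

√24 = 2*√6; 2√216 = 12*√6; 5√150 = 25*√6; 5√24 = 10*√6
Combine: (-2 - 12 + 25 + 10)·√6 = 21*√6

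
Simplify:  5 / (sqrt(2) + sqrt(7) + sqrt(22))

(-85*sqrt(7) - 135*sqrt(2) + 20*sqrt(77) + 65*sqrt(22))/113

Group as (sqrt(2) + sqrt(7)) + sqrt(22); multiply by (sqrt(2) + sqrt(7)) - sqrt(22), then rationalise the remaining surd.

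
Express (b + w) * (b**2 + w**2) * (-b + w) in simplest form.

Pair the conjugate factors: (w+b)(w-b) = -b**2 + w**2, then repeat with the next factor.

-b**4 + w**4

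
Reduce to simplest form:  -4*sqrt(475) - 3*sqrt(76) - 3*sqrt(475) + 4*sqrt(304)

4*sqrt(475) = 20*sqrt(19); 3*sqrt(76) = 6*sqrt(19); 3*sqrt(475) = 15*sqrt(19); 4*sqrt(304) = 16*sqrt(19)
Combine: (-20 - 6 - 15 + 16)·sqrt(19) = -25*sqrt(19)

-25*sqrt(19)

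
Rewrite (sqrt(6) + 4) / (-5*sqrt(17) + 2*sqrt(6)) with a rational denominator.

(-20*sqrt(17) - 5*sqrt(102) - 8*sqrt(6) - 12)/401

Multiply numerator and denominator by 2*sqrt(6) + 5*sqrt(17).
Denominator becomes -401; numerator becomes 12 + 8*sqrt(6) + 5*sqrt(102) + 20*sqrt(17).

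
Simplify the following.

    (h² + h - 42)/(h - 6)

Factor: h² + h - 42 = (h + 7)·(h - 6)
Cancel the common factor (h - 6).

h + 7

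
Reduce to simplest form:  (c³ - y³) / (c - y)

c² + c*y + y²

c^3 - y^3 = (c - y)(c² + c*y + y²).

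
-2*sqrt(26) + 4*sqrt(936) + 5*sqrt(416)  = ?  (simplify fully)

2*sqrt(26) = 2*sqrt(26); 4*sqrt(936) = 24*sqrt(26); 5*sqrt(416) = 20*sqrt(26)
Combine: (-2 + 24 + 20)·sqrt(26) = 42*sqrt(26)

42*sqrt(26)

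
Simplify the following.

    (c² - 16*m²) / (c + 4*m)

c - 4*m

Factor c^2 - (4*m)^2 and cancel (c + 4*m).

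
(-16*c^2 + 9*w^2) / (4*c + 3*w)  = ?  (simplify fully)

-4*c + 3*w

-16*c^2 + 9*w^2 factors as (-4*c + 3*w)*(4*c + 3*w).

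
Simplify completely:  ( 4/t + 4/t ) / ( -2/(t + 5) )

Numerator: 4/t + 4/t = 8/t
Denominator: -2/(t + 5) = -2/(t + 5)
Divide: (8/t) · (-t/2 - 5/2) = (-4*t - 20)/t

(-4*t - 20)/t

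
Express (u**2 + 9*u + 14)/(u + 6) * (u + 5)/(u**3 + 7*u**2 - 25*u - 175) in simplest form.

Factor: u**2 + 9*u + 14 = (u + 2)*(u + 7);  u**3 + 7*u**2 - 25*u - 175 = (u + 5)*(u + 7)*(u - 5)
Cancel the common factors (u + 5), (u + 7).

(u + 2)/(u**2 + u - 30)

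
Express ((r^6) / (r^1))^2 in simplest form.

r^10

Inside the bracket: r^5
Raise to the power 2: r^10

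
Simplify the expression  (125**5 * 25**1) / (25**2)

125**5 = 5**15; 25**1 = 5**2; 25**2 = 5**4
Combine exponents: 5**13

5**13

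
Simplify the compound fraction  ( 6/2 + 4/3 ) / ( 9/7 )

Numerator: 6/2 + 4/3 = 13/3
Denominator: 9/7 = 9/7
Divide: (13/3) · (7/9) = 91/27

91/27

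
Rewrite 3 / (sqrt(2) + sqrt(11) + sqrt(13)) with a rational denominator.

Group as (sqrt(2) + sqrt(13)) + sqrt(11); multiply by (sqrt(2) + sqrt(13)) - sqrt(11), then rationalise the remaining surd.

(-3*sqrt(286) + 6*sqrt(11) + 33*sqrt(2))/44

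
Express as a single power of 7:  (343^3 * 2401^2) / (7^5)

7^12

343^3 = 7^9; 2401^2 = 7^8; 7^5 = 7^5
Combine exponents: 7^12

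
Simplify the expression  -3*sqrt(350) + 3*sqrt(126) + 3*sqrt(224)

6*sqrt(14)

3*sqrt(350) = 15*sqrt(14); 3*sqrt(126) = 9*sqrt(14); 3*sqrt(224) = 12*sqrt(14)
Combine: (-15 + 9 + 12)·sqrt(14) = 6*sqrt(14)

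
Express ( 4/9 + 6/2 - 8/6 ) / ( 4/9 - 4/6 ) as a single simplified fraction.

Numerator: 4/9 + 6/2 - 8/6 = 19/9
Denominator: 4/9 - 4/6 = -2/9
Divide: (19/9) · (-9/2) = -19/2

-19/2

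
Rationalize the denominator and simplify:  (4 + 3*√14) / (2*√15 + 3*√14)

Multiply numerator and denominator by -2*√15 + 3*√14.
Denominator becomes 66; numerator becomes -6*√210 - 8*√15 + 12*√14 + 126.

(-3*√210 - 4*√15 + 6*√14 + 63)/33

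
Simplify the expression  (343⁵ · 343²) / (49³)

7^15

343⁵ = 7^15; 343² = 7^6; 49³ = 7^6
Combine exponents: 7^15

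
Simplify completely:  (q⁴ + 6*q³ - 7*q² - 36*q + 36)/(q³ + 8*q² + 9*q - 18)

Factor: q⁴ + 6*q³ - 7*q² - 36*q + 36 = (q + 6)·(q - 2)·(q - 1)·(q + 3);  q³ + 8*q² + 9*q - 18 = (q + 6)·(q + 3)·(q - 1)
Cancel the common factors (q + 3), (q - 1), (q + 6).

q - 2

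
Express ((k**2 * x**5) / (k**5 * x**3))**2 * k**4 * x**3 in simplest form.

Inside the bracket: (k**-3) * x**2
Raise to the power 2: (k**-6) * x**4
Multiply by k**4 * x**3: add exponents.

x**7/k**2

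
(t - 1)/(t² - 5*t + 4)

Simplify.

Factor: t² - 5*t + 4 = (t - 4)·(t - 1)
Cancel the common factor (t - 1).

1/(t - 4)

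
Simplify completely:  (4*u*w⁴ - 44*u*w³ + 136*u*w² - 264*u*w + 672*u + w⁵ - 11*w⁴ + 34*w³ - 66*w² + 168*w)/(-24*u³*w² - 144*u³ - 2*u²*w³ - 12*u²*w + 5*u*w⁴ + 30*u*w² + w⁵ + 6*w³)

Factor: 4*u*w⁴ - 44*u*w³ + 136*u*w² - 264*u*w + 672*u + w⁵ - 11*w⁴ + 34*w³ - 66*w² + 168*w = (w - 4)·(4*u + w)·(w² + 6)·(w - 7);  -24*u³*w² - 144*u³ - 2*u²*w³ - 12*u²*w + 5*u*w⁴ + 30*u*w² + w⁵ + 6*w³ = (4*u + w)·(3*u + w)·(w² + 6)·(-2*u + w)
Cancel the common factors (w² + 6), (4*u + w).

(-w² + 11*w - 28)/(6*u² - u*w - w²)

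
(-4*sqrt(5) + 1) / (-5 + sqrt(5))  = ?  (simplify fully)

Multiply numerator and denominator by -5 - sqrt(5).
Denominator becomes 20; numerator becomes 15 + 19*sqrt(5).

(15 + 19*sqrt(5))/20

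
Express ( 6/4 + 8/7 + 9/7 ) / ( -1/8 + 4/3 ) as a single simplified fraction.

660/203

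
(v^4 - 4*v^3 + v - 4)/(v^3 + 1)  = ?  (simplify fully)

Factor: v^4 - 4*v^3 + v - 4 = (v^2 - v + 1)*(v - 4)*(v + 1);  v^3 + 1 = (v^2 - v + 1)*(v + 1)
Cancel the common factors (v^2 - v + 1), (v + 1).

v - 4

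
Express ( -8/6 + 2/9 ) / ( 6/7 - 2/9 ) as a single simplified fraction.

-7/4

Numerator: -8/6 + 2/9 = -10/9
Denominator: 6/7 - 2/9 = 40/63
Divide: (-10/9) · (63/40) = -7/4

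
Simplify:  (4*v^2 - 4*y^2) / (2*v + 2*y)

2*v - 2*y

Factor (2*v)^2 - (2*y)^2 and cancel (2*v + 2*y).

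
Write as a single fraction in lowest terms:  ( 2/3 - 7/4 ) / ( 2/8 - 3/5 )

65/21

Numerator: 2/3 - 7/4 = -13/12
Denominator: 2/8 - 3/5 = -7/20
Divide: (-13/12) · (-20/7) = 65/21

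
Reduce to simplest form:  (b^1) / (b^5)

b^(-4)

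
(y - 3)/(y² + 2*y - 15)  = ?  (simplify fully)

1/(y + 5)

Factor: y² + 2*y - 15 = (y - 3)·(y + 5)
Cancel the common factor (y - 3).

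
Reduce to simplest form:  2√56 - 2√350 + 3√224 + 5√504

2√56 = 4*√14; 2√350 = 10*√14; 3√224 = 12*√14; 5√504 = 30*√14
Combine: (4 - 10 + 12 + 30)·√14 = 36*√14

36*√14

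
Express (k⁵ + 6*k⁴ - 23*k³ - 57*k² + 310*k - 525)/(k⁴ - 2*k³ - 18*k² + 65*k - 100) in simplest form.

Factor: k⁵ + 6*k⁴ - 23*k³ - 57*k² + 310*k - 525 = (k + 5)·(k² - 3*k + 5)·(k + 7)·(k - 3);  k⁴ - 2*k³ - 18*k² + 65*k - 100 = (k² - 3*k + 5)·(k + 5)·(k - 4)
Cancel the common factors (k² - 3*k + 5), (k + 5).

(k² + 4*k - 21)/(k - 4)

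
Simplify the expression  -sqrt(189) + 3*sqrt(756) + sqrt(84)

17*sqrt(21)

sqrt(189) = 3*sqrt(21); 3*sqrt(756) = 18*sqrt(21); sqrt(84) = 2*sqrt(21)
Combine: (-3 + 18 + 2)·sqrt(21) = 17*sqrt(21)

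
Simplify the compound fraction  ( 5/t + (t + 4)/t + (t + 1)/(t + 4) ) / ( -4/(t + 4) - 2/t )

Numerator: 5/t + (t + 4)/t + (t + 1)/(t + 4) = (2*t² + 14*t + 36)/(t² + 4*t)
Denominator: -4/(t + 4) - 2/t = (-6*t - 8)/(t² + 4*t)
Divide: ((2*t² + 14*t + 36)/(t² + 4*t)) · ((t² + 4*t)/(-6*t - 8)) = (-t² - 7*t - 18)/(3*t + 4)

(-t² - 7*t - 18)/(3*t + 4)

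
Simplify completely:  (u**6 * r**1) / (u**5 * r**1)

u

Quotient: u**1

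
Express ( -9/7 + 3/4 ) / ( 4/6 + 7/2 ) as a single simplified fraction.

-9/70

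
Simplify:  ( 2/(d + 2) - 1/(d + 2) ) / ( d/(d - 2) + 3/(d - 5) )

Numerator: 2/(d + 2) - 1/(d + 2) = 1/(d + 2)
Denominator: d/(d - 2) + 3/(d - 5) = (d^2 - 2*d - 6)/(d^2 - 7*d + 10)
Divide: (1/(d + 2)) · ((d^2 - 7*d + 10)/(d^2 - 2*d - 6)) = (d^2 - 7*d + 10)/(d^3 - 10*d - 12)

(d^2 - 7*d + 10)/(d^3 - 10*d - 12)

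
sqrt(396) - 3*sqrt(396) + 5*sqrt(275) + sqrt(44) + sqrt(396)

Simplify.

sqrt(396) = 6*sqrt(11); 3*sqrt(396) = 18*sqrt(11); 5*sqrt(275) = 25*sqrt(11); sqrt(44) = 2*sqrt(11); sqrt(396) = 6*sqrt(11)
Combine: (6 - 18 + 25 + 2 + 6)·sqrt(11) = 21*sqrt(11)

21*sqrt(11)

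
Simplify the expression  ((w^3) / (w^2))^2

Inside the bracket: w^1
Raise to the power 2: w^2

w^2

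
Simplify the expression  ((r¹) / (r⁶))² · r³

r^(-7)

Inside the bracket: (r^-5)
Raise to the power 2: (r^-10)
Multiply by r³: add exponents.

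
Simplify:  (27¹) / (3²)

3^1

27¹ = 3^3; 3² = 3^2
Combine exponents: 3^1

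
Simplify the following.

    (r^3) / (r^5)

r^(-2)

Quotient: (r^-2)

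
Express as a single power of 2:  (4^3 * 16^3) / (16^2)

2^10

4^3 = 2^6; 16^3 = 2^12; 16^2 = 2^8
Combine exponents: 2^10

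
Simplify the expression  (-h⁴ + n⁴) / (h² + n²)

-h² + n²

-h⁴ + n⁴ factors as -(h - n)*(h + n)*(h² + n²).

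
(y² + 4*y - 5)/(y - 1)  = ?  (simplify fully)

Factor: y² + 4*y - 5 = (y + 5)·(y - 1)
Cancel the common factor (y - 1).

y + 5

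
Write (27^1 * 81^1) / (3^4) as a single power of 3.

3^3

27^1 = 3^3; 81^1 = 3^4; 3^4 = 3^4
Combine exponents: 3^3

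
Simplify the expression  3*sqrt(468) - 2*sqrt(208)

10*sqrt(13)

3*sqrt(468) = 18*sqrt(13); 2*sqrt(208) = 8*sqrt(13)
Combine: (18 - 8)·sqrt(13) = 10*sqrt(13)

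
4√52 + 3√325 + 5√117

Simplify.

4√52 = 8*√13; 3√325 = 15*√13; 5√117 = 15*√13
Combine: (8 + 15 + 15)·√13 = 38*√13

38*√13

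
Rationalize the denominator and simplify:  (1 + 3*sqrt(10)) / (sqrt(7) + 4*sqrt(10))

(-3*sqrt(70) - sqrt(7) + 4*sqrt(10) + 120)/153

Multiply numerator and denominator by -sqrt(7) + 4*sqrt(10).
Denominator becomes 153; numerator becomes -3*sqrt(70) - sqrt(7) + 4*sqrt(10) + 120.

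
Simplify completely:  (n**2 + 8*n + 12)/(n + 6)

n + 2

Factor: n**2 + 8*n + 12 = (n + 2)*(n + 6)
Cancel the common factor (n + 6).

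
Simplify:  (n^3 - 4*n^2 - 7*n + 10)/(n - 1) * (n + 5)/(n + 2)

n^2 - 25

Factor: n^3 - 4*n^2 - 7*n + 10 = (n - 5)*(n - 1)*(n + 2)
Cancel the common factors (n + 2), (n - 1).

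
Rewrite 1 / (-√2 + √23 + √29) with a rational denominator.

Group as (√23 + √29) - √2; multiply by (√23 + √29) + √2, then rationalise the remaining surd.

(-25*√2 - 2*√29 + 4*√23 + √1334)/84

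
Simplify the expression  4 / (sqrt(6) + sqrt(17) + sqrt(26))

Group as (sqrt(6) + sqrt(17)) + sqrt(26); multiply by (sqrt(6) + sqrt(17)) - sqrt(26), then rationalise the remaining surd.

(-16*sqrt(663) - 12*sqrt(26) + 60*sqrt(17) + 148*sqrt(6))/399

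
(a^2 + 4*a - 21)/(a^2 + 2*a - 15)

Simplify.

(a + 7)/(a + 5)

Factor: a^2 + 4*a - 21 = (a - 3)*(a + 7);  a^2 + 2*a - 15 = (a - 3)*(a + 5)
Cancel the common factor (a - 3).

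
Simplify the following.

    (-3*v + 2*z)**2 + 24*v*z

(3*v + 2*z)**2

Expanding gives 9*v**2 + 12*v*z + 4*z**2, a perfect square.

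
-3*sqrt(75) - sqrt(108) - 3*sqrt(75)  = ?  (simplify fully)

-36*sqrt(3)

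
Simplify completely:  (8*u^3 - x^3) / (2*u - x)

4*u^2 + 2*u*x + x^2

Apply the difference-of-cubes factorisation and cancel (2*u - x).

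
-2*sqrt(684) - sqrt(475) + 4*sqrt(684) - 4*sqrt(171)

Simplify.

-5*sqrt(19)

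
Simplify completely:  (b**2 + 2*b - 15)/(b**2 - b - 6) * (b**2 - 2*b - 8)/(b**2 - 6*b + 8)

Factor: b**2 + 2*b - 15 = (b - 3)*(b + 5);  b**2 - b - 6 = (b - 3)*(b + 2);  b**2 - 2*b - 8 = (b - 4)*(b + 2);  b**2 - 6*b + 8 = (b - 4)*(b - 2)
Cancel the common factors (b - 4), (b - 3), (b + 2).

(b + 5)/(b - 2)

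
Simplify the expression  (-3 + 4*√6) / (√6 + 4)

Multiply numerator and denominator by -√6 + 4.
Denominator becomes 10; numerator becomes -36 + 19*√6.

(-36 + 19*√6)/10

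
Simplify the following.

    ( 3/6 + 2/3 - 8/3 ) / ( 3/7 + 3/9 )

-63/32

Numerator: 3/6 + 2/3 - 8/3 = -3/2
Denominator: 3/7 + 3/9 = 16/21
Divide: (-3/2) · (21/16) = -63/32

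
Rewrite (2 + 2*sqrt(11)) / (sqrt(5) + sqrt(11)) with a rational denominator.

Multiply numerator and denominator by -sqrt(5) + sqrt(11).
Denominator becomes 6; numerator becomes -2*sqrt(55) - 2*sqrt(5) + 2*sqrt(11) + 22.

(-sqrt(55) - sqrt(5) + sqrt(11) + 11)/3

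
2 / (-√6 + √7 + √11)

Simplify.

(-6*√6 + √11 + 5*√7 + √462)/41

Group as (√7 + √11) - √6; multiply by (√7 + √11) + √6, then rationalise the remaining surd.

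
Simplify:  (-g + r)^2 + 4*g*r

After expansion: g^2 + 2*g*r + r^2 — a perfect-square trinomial.

(g + r)^2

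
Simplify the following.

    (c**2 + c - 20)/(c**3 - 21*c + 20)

1/(c - 1)

Factor: c**2 + c - 20 = (c - 4)*(c + 5);  c**3 - 21*c + 20 = (c + 5)*(c - 1)*(c - 4)
Cancel the common factors (c - 4), (c + 5).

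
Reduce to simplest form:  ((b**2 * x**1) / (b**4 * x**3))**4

1/(b**8*x**8)

Inside the bracket: (b**-2) * (x**-2)
Raise to the power 4: (b**-8) * (x**-8)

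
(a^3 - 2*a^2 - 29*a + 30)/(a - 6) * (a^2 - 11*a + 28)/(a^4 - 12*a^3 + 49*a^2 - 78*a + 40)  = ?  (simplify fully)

(a^2 - 2*a - 35)/(a^2 - 7*a + 10)

Factor: a^3 - 2*a^2 - 29*a + 30 = (a - 6)*(a - 1)*(a + 5);  a^2 - 11*a + 28 = (a - 4)*(a - 7);  a^4 - 12*a^3 + 49*a^2 - 78*a + 40 = (a - 1)*(a - 5)*(a - 2)*(a - 4)
Cancel the common factors (a - 1), (a - 6), (a - 4).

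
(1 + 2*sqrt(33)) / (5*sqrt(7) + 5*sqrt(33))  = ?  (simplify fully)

Multiply numerator and denominator by -5*sqrt(7) + 5*sqrt(33).
Denominator becomes 650; numerator becomes -10*sqrt(231) - 5*sqrt(7) + 5*sqrt(33) + 330.

(-2*sqrt(231) - sqrt(7) + sqrt(33) + 66)/130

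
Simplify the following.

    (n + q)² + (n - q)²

2*n² + 2*q²

Binomially expand both and collect terms in n, q.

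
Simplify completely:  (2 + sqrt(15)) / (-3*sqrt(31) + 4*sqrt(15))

(-3*sqrt(465) - 60 - 6*sqrt(31) - 8*sqrt(15))/39

Multiply numerator and denominator by 4*sqrt(15) + 3*sqrt(31).
Denominator becomes -39; numerator becomes 8*sqrt(15) + 6*sqrt(31) + 60 + 3*sqrt(465).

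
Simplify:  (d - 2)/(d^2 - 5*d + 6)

1/(d - 3)

Factor: d^2 - 5*d + 6 = (d - 2)*(d - 3)
Cancel the common factor (d - 2).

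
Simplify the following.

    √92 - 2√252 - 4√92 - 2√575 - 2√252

-16*√23 - 24*√7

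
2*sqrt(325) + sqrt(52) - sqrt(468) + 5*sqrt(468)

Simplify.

2*sqrt(325) = 10*sqrt(13); sqrt(52) = 2*sqrt(13); sqrt(468) = 6*sqrt(13); 5*sqrt(468) = 30*sqrt(13)
Combine: (10 + 2 - 6 + 30)·sqrt(13) = 36*sqrt(13)

36*sqrt(13)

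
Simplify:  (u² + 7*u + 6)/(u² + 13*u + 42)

Factor: u² + 7*u + 6 = (u + 1)·(u + 6);  u² + 13*u + 42 = (u + 6)·(u + 7)
Cancel the common factor (u + 6).

(u + 1)/(u + 7)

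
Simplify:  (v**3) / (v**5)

v**(-2)

Quotient: (v**-2)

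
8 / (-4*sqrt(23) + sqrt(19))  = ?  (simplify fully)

Multiply numerator and denominator by sqrt(19) + 4*sqrt(23).
Denominator becomes -349; numerator becomes 8*sqrt(19) + 32*sqrt(23).

(-32*sqrt(23) - 8*sqrt(19))/349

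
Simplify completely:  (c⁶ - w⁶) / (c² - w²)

c⁶ - w⁶ factors as -(-c + w)*(c + w)*(c² - c*w + w²)*(c² + c*w + w²).

c⁴ + c²*w² + w⁴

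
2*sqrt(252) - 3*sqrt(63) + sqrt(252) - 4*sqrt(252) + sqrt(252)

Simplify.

-9*sqrt(7)

2*sqrt(252) = 12*sqrt(7); 3*sqrt(63) = 9*sqrt(7); sqrt(252) = 6*sqrt(7); 4*sqrt(252) = 24*sqrt(7); sqrt(252) = 6*sqrt(7)
Combine: (12 - 9 + 6 - 24 + 6)·sqrt(7) = -9*sqrt(7)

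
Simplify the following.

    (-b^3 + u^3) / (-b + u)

u^3 - b^3 = (-b + u)(b^2 + b*u + u^2).

b^2 + b*u + u^2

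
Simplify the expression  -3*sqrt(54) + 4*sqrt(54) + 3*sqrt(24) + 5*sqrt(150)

34*sqrt(6)

3*sqrt(54) = 9*sqrt(6); 4*sqrt(54) = 12*sqrt(6); 3*sqrt(24) = 6*sqrt(6); 5*sqrt(150) = 25*sqrt(6)
Combine: (-9 + 12 + 6 + 25)·sqrt(6) = 34*sqrt(6)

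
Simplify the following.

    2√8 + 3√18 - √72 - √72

2√8 = 4*√2; 3√18 = 9*√2; √72 = 6*√2; √72 = 6*√2
Combine: (4 + 9 - 6 - 6)·√2 = √2

√2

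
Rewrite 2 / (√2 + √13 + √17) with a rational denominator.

(-√442 - √17 + 3*√13 + 14*√2)/25

Group as (√13 + √17) + √2; multiply by (√13 + √17) - √2, then rationalise the remaining surd.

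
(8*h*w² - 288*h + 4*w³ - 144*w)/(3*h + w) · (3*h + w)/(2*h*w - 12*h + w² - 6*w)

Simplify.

4*w + 24

Factor: 8*h*w² - 288*h + 4*w³ - 144*w = 4·(w + 6)·(w - 6)·(2*h + w);  2*h*w - 12*h + w² - 6*w = (2*h + w)·(w - 6)
Cancel the common factors (3*h + w), (w - 6), (2*h + w).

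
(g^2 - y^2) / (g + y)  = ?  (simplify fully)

Difference of squares: factor out (g + y).

g - y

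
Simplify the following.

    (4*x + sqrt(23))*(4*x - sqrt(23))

16*x^2 - 23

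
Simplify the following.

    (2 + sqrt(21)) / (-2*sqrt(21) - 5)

Multiply numerator and denominator by -5 + 2*sqrt(21).
Denominator becomes -59; numerator becomes -sqrt(21) + 32.

(-32 + sqrt(21))/59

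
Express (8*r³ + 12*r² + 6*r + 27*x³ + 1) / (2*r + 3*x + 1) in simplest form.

Factor as (a+b)(a^2-ab+b^2) with a=(3*x), b=(2*r + 1).

4*r² - 6*r*x + 4*r + 9*x² - 3*x + 1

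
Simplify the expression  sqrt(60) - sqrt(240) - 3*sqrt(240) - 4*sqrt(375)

sqrt(60) = 2*sqrt(15); sqrt(240) = 4*sqrt(15); 3*sqrt(240) = 12*sqrt(15); 4*sqrt(375) = 20*sqrt(15)
Combine: (2 - 4 - 12 - 20)·sqrt(15) = -34*sqrt(15)

-34*sqrt(15)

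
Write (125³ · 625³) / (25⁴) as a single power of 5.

125³ = 5^9; 625³ = 5^12; 25⁴ = 5^8
Combine exponents: 5^13

5^13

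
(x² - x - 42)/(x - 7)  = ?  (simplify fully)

x + 6

Factor: x² - x - 42 = (x + 6)·(x - 7)
Cancel the common factor (x - 7).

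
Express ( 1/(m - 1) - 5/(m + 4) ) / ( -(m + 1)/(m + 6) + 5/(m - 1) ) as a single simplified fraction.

(4*m² + 15*m - 54)/(m³ - m² - 51*m - 124)

Numerator: 1/(m - 1) - 5/(m + 4) = (-4*m + 9)/(m² + 3*m - 4)
Denominator: -(m + 1)/(m + 6) + 5/(m - 1) = (-m² + 5*m + 31)/(m² + 5*m - 6)
Divide: ((-4*m + 9)/(m² + 3*m - 4)) · ((m² + 5*m - 6)/(-m² + 5*m + 31)) = (4*m² + 15*m - 54)/(m³ - m² - 51*m - 124)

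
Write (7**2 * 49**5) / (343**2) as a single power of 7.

7**6

7**2 = 7**2; 49**5 = 7**10; 343**2 = 7**6
Combine exponents: 7**6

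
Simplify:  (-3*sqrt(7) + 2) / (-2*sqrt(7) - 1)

(-7*sqrt(7) + 44)/27

Multiply numerator and denominator by -1 + 2*sqrt(7).
Denominator becomes -27; numerator becomes -44 + 7*sqrt(7).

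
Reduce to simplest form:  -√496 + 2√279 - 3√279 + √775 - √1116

√496 = 4*√31; 2√279 = 6*√31; 3√279 = 9*√31; √775 = 5*√31; √1116 = 6*√31
Combine: (-4 + 6 - 9 + 5 - 6)·√31 = -8*√31

-8*√31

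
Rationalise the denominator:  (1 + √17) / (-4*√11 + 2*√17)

(-2*√187 - 17 - 2*√11 - √17)/54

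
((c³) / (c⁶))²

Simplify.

c^(-6)

Inside the bracket: (c^-3)
Raise to the power 2: (c^-6)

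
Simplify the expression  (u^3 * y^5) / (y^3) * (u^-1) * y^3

Quotient: u^3 * y^2
Multiply by (u^-1) * y^3: add exponents.

u^2*y^5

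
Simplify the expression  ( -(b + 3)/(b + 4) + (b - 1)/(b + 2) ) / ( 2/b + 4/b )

(-b^2 - 5*b)/(3*b^2 + 18*b + 24)

Numerator: -(b + 3)/(b + 4) + (b - 1)/(b + 2) = (-2*b - 10)/(b^2 + 6*b + 8)
Denominator: 2/b + 4/b = 6/b
Divide: ((-2*b - 10)/(b^2 + 6*b + 8)) · (b/6) = (-b^2 - 5*b)/(3*b^2 + 18*b + 24)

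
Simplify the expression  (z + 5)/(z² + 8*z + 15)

Factor: z² + 8*z + 15 = (z + 3)·(z + 5)
Cancel the common factor (z + 5).

1/(z + 3)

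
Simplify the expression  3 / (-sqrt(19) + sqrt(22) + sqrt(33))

(-18*sqrt(19) + 4*sqrt(33) + 15*sqrt(22) + 11*sqrt(114))/268

Group as (sqrt(22) + sqrt(33)) - sqrt(19); multiply by (sqrt(22) + sqrt(33)) + sqrt(19), then rationalise the remaining surd.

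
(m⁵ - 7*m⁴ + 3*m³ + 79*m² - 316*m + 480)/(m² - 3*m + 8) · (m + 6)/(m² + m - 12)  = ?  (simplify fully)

m² + m - 30

Factor: m⁵ - 7*m⁴ + 3*m³ + 79*m² - 316*m + 480 = (m - 5)·(m² - 3*m + 8)·(m + 4)·(m - 3);  m² + m - 12 = (m + 4)·(m - 3)
Cancel the common factors (m² - 3*m + 8), (m + 4), (m - 3).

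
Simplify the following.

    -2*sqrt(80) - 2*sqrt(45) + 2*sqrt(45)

2*sqrt(80) = 8*sqrt(5); 2*sqrt(45) = 6*sqrt(5); 2*sqrt(45) = 6*sqrt(5)
Combine: (-8 - 6 + 6)·sqrt(5) = -8*sqrt(5)

-8*sqrt(5)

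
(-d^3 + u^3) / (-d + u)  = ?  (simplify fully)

u^3 - d^3 = (-d + u)(d^2 + d*u + u^2).

d^2 + d*u + u^2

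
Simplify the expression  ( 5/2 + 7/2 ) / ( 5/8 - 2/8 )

Numerator: 5/2 + 7/2 = 6
Denominator: 5/8 - 2/8 = 3/8
Divide: (6) · (8/3) = 16

16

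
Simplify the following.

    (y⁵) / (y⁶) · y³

Quotient: (y^-1)
Multiply by y³: add exponents.

y²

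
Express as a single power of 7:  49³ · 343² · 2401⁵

7^32

49³ = 7^6; 343² = 7^6; 2401⁵ = 7^20
Combine exponents: 7^32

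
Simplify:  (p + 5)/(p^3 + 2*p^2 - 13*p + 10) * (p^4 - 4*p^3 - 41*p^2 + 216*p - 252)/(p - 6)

Factor: p^3 + 2*p^2 - 13*p + 10 = (p - 1)*(p + 5)*(p - 2);  p^4 - 4*p^3 - 41*p^2 + 216*p - 252 = (p - 3)*(p - 2)*(p + 7)*(p - 6)
Cancel the common factors (p - 6), (p + 5), (p - 2).

(p^2 + 4*p - 21)/(p - 1)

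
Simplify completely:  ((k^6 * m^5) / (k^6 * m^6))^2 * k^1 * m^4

k*m^2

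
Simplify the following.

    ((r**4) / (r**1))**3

r**9

Inside the bracket: r**3
Raise to the power 3: r**9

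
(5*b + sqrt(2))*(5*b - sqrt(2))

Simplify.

25*b**2 - 2

(5*b)**2 - (sqrt(2))**2 = 25*b**2 - 2.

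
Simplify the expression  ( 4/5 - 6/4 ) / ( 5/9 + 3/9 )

-63/80

Numerator: 4/5 - 6/4 = -7/10
Denominator: 5/9 + 3/9 = 8/9
Divide: (-7/10) · (9/8) = -63/80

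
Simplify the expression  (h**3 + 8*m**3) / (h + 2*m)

h**2 - 2*h*m + 4*m**2

(2*m)**3 + h**3 = (h + 2*m)(h**2 - 2*h*m + 4*m**2).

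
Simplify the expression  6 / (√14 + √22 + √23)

(-24*√1771 + 78*√23 + 90*√22 + 186*√14)/1063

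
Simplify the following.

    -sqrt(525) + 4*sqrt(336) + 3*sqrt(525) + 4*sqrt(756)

sqrt(525) = 5*sqrt(21); 4*sqrt(336) = 16*sqrt(21); 3*sqrt(525) = 15*sqrt(21); 4*sqrt(756) = 24*sqrt(21)
Combine: (-5 + 16 + 15 + 24)·sqrt(21) = 50*sqrt(21)

50*sqrt(21)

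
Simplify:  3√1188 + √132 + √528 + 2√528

32*√33

3√1188 = 18*√33; √132 = 2*√33; √528 = 4*√33; 2√528 = 8*√33
Combine: (18 + 2 + 4 + 8)·√33 = 32*√33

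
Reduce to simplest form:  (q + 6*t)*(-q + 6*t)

-q^2 + 36*t^2

Difference of squares with P = 6*t, Q = q.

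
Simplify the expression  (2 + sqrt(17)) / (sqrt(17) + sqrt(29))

Multiply numerator and denominator by -sqrt(29) + sqrt(17).
Denominator becomes -12; numerator becomes -sqrt(493) - 2*sqrt(29) + 2*sqrt(17) + 17.

(-17 - 2*sqrt(17) + 2*sqrt(29) + sqrt(493))/12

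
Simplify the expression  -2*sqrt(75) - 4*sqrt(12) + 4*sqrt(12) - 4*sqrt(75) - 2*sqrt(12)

2*sqrt(75) = 10*sqrt(3); 4*sqrt(12) = 8*sqrt(3); 4*sqrt(12) = 8*sqrt(3); 4*sqrt(75) = 20*sqrt(3); 2*sqrt(12) = 4*sqrt(3)
Combine: (-10 - 8 + 8 - 20 - 4)·sqrt(3) = -34*sqrt(3)

-34*sqrt(3)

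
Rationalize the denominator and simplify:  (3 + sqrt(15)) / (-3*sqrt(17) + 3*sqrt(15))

(-sqrt(255) - 15 - 3*sqrt(17) - 3*sqrt(15))/6

Multiply numerator and denominator by 3*sqrt(15) + 3*sqrt(17).
Denominator becomes -18; numerator becomes 9*sqrt(15) + 9*sqrt(17) + 45 + 3*sqrt(255).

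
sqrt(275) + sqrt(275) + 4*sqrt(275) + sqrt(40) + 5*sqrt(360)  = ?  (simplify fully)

30*sqrt(11) + 32*sqrt(10)

sqrt(275) = 5*sqrt(11); sqrt(275) = 5*sqrt(11); 4*sqrt(275) = 20*sqrt(11); sqrt(40) = 2*sqrt(10); 5*sqrt(360) = 30*sqrt(10)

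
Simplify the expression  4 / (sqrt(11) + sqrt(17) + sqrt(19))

(-8*sqrt(3553) + 36*sqrt(19) + 52*sqrt(17) + 100*sqrt(11))/667

Group as (sqrt(11) + sqrt(17)) + sqrt(19); multiply by (sqrt(11) + sqrt(17)) - sqrt(19), then rationalise the remaining surd.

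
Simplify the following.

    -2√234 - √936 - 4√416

2√234 = 6*√26; √936 = 6*√26; 4√416 = 16*√26
Combine: (-6 - 6 - 16)·√26 = -28*√26

-28*√26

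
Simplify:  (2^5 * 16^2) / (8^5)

2^5 = 2^5; 16^2 = 2^8; 8^5 = 2^15
Combine exponents: 2^(-2)

2^(-2)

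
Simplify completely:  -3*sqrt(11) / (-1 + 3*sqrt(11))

(-99 - 3*sqrt(11))/98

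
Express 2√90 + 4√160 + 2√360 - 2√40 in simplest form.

30*√10

2√90 = 6*√10; 4√160 = 16*√10; 2√360 = 12*√10; 2√40 = 4*√10
Combine: (6 + 16 + 12 - 4)·√10 = 30*√10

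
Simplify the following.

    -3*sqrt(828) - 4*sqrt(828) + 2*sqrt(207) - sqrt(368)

3*sqrt(828) = 18*sqrt(23); 4*sqrt(828) = 24*sqrt(23); 2*sqrt(207) = 6*sqrt(23); sqrt(368) = 4*sqrt(23)
Combine: (-18 - 24 + 6 - 4)·sqrt(23) = -40*sqrt(23)

-40*sqrt(23)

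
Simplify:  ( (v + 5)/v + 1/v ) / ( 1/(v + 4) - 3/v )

-v/2 - 2

Numerator: (v + 5)/v + 1/v = (v + 6)/v
Denominator: 1/(v + 4) - 3/v = (-2*v - 12)/(v² + 4*v)
Divide: ((v + 6)/v) · ((v² + 4*v)/(-2*v - 12)) = -v/2 - 2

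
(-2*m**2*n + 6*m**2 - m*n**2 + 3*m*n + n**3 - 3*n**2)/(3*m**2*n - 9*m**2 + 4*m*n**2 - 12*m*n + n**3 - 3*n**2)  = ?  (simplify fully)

(-2*m + n)/(3*m + n)

Factor: -2*m**2*n + 6*m**2 - m*n**2 + 3*m*n + n**3 - 3*n**2 = (-2*m + n)*(n - 3)*(m + n);  3*m**2*n - 9*m**2 + 4*m*n**2 - 12*m*n + n**3 - 3*n**2 = (m + n)*(n - 3)*(3*m + n)
Cancel the common factors (n - 3), (m + n).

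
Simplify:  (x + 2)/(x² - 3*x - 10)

Factor: x² - 3*x - 10 = (x - 5)·(x + 2)
Cancel the common factor (x + 2).

1/(x - 5)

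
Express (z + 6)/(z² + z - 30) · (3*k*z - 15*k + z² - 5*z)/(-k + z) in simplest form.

Factor: z² + z - 30 = (z + 6)·(z - 5);  3*k*z - 15*k + z² - 5*z = (z - 5)·(3*k + z)
Cancel the common factors (z - 5), (z + 6).

(3*k + z)/(-k + z)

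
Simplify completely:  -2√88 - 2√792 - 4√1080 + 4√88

2√88 = 4*√22; 2√792 = 12*√22; 4√1080 = 24*√30; 4√88 = 8*√22

-24*√30 - 8*√22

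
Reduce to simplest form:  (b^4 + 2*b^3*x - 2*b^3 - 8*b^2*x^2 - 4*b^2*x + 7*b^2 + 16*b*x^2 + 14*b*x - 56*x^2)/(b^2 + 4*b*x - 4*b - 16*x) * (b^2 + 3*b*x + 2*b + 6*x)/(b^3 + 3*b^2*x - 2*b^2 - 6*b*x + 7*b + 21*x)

(b^2 - 2*b*x + 2*b - 4*x)/(b - 4)

Factor: b^4 + 2*b^3*x - 2*b^3 - 8*b^2*x^2 - 4*b^2*x + 7*b^2 + 16*b*x^2 + 14*b*x - 56*x^2 = (b - 2*x)*(b + 4*x)*(b^2 - 2*b + 7);  b^2 + 4*b*x - 4*b - 16*x = (b + 4*x)*(b - 4);  b^2 + 3*b*x + 2*b + 6*x = (b + 2)*(b + 3*x);  b^3 + 3*b^2*x - 2*b^2 - 6*b*x + 7*b + 21*x = (b + 3*x)*(b^2 - 2*b + 7)
Cancel the common factors (b^2 - 2*b + 7), (b + 3*x), (b + 4*x).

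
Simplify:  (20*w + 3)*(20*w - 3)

400*w^2 - 9

(20*w)^2 - (3)^2 = 400*w^2 - 9.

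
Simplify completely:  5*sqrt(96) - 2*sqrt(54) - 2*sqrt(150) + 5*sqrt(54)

19*sqrt(6)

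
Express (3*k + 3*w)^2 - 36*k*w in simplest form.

Expand the square and combine the 36*k*w term.

9*(k - w)^2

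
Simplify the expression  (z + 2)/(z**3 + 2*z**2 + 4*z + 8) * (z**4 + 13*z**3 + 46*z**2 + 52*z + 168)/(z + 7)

z + 6

Factor: z**3 + 2*z**2 + 4*z + 8 = (z**2 + 4)*(z + 2);  z**4 + 13*z**3 + 46*z**2 + 52*z + 168 = (z**2 + 4)*(z + 6)*(z + 7)
Cancel the common factors (z**2 + 4), (z + 7), (z + 2).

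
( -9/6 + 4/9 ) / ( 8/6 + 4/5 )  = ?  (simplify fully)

-95/192

Numerator: -9/6 + 4/9 = -19/18
Denominator: 8/6 + 4/5 = 32/15
Divide: (-19/18) · (15/32) = -95/192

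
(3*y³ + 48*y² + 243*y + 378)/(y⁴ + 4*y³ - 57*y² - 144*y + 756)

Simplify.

Factor: 3*y³ + 48*y² + 243*y + 378 = 3·(y + 7)·(y + 6)·(y + 3);  y⁴ + 4*y³ - 57*y² - 144*y + 756 = (y + 6)·(y - 6)·(y - 3)·(y + 7)
Cancel the common factors (y + 6), (y + 7).

(3*y + 9)/(y² - 9*y + 18)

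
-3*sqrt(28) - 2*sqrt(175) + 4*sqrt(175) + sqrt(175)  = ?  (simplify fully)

9*sqrt(7)

3*sqrt(28) = 6*sqrt(7); 2*sqrt(175) = 10*sqrt(7); 4*sqrt(175) = 20*sqrt(7); sqrt(175) = 5*sqrt(7)
Combine: (-6 - 10 + 20 + 5)·sqrt(7) = 9*sqrt(7)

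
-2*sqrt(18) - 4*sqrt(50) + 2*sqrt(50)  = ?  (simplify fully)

-16*sqrt(2)

2*sqrt(18) = 6*sqrt(2); 4*sqrt(50) = 20*sqrt(2); 2*sqrt(50) = 10*sqrt(2)
Combine: (-6 - 20 + 10)·sqrt(2) = -16*sqrt(2)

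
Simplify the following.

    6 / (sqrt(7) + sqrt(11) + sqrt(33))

Group as (sqrt(7) + sqrt(33)) + sqrt(11); multiply by (sqrt(7) + sqrt(33)) - sqrt(11), then rationalise the remaining surd.

(-132*sqrt(21) - 90*sqrt(33) + 174*sqrt(11) + 222*sqrt(7))/83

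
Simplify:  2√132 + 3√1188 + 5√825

2√132 = 4*√33; 3√1188 = 18*√33; 5√825 = 25*√33
Combine: (4 + 18 + 25)·√33 = 47*√33

47*√33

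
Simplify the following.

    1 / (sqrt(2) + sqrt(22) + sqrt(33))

(-44*sqrt(3) - 9*sqrt(33) + 13*sqrt(22) + 53*sqrt(2))/95

Group as (sqrt(2) + sqrt(33)) + sqrt(22); multiply by (sqrt(2) + sqrt(33)) - sqrt(22), then rationalise the remaining surd.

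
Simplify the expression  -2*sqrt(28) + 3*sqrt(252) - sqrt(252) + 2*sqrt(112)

16*sqrt(7)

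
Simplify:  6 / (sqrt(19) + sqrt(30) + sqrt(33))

Group as (sqrt(19) + sqrt(33)) + sqrt(30); multiply by (sqrt(19) + sqrt(33)) - sqrt(30), then rationalise the remaining surd.

(-9*sqrt(2090) + 24*sqrt(33) + 33*sqrt(30) + 66*sqrt(19))/506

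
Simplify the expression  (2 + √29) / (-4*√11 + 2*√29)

Multiply numerator and denominator by 2*√29 + 4*√11.
Denominator becomes -60; numerator becomes 4*√29 + 8*√11 + 58 + 4*√319.

(-2*√319 - 29 - 4*√11 - 2*√29)/30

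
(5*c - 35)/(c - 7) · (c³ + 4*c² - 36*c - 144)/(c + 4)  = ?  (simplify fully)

Factor: 5*c - 35 = 5·(c - 7);  c³ + 4*c² - 36*c - 144 = (c + 6)·(c + 4)·(c - 6)
Cancel the common factors (c - 7), (c + 4).

5*c² - 180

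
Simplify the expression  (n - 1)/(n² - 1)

Factor: n² - 1 = (n + 1)·(n - 1)
Cancel the common factor (n - 1).

1/(n + 1)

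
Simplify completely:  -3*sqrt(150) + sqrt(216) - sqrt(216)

3*sqrt(150) = 15*sqrt(6); sqrt(216) = 6*sqrt(6); sqrt(216) = 6*sqrt(6)
Combine: (-15 + 6 - 6)·sqrt(6) = -15*sqrt(6)

-15*sqrt(6)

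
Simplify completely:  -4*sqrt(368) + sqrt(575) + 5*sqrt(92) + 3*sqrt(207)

8*sqrt(23)

4*sqrt(368) = 16*sqrt(23); sqrt(575) = 5*sqrt(23); 5*sqrt(92) = 10*sqrt(23); 3*sqrt(207) = 9*sqrt(23)
Combine: (-16 + 5 + 10 + 9)·sqrt(23) = 8*sqrt(23)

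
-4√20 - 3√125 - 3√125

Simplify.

4√20 = 8*√5; 3√125 = 15*√5; 3√125 = 15*√5
Combine: (-8 - 15 - 15)·√5 = -38*√5

-38*√5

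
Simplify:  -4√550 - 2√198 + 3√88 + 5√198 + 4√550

15*√22

4√550 = 20*√22; 2√198 = 6*√22; 3√88 = 6*√22; 5√198 = 15*√22; 4√550 = 20*√22
Combine: (-20 - 6 + 6 + 15 + 20)·√22 = 15*√22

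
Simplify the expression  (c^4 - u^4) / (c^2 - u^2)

c^2 + u^2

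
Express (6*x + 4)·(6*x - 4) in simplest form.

36*x² - 16

Product of conjugates: (P+Q)(P-Q) = P^2 - Q^2.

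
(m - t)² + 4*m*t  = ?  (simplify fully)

Expanding gives m² + 2*m*t + t², a perfect square.

(m + t)²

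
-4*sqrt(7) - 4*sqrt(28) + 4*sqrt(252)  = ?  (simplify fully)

12*sqrt(7)

4*sqrt(7) = 4*sqrt(7); 4*sqrt(28) = 8*sqrt(7); 4*sqrt(252) = 24*sqrt(7)
Combine: (-4 - 8 + 24)·sqrt(7) = 12*sqrt(7)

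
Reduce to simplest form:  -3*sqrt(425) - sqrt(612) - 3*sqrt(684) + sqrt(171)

3*sqrt(425) = 15*sqrt(17); sqrt(612) = 6*sqrt(17); 3*sqrt(684) = 18*sqrt(19); sqrt(171) = 3*sqrt(19)

-21*sqrt(17) - 15*sqrt(19)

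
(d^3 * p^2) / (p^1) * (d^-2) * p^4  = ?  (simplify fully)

Quotient: d^3 * p^1
Multiply by (d^-2) * p^4: add exponents.

d*p^5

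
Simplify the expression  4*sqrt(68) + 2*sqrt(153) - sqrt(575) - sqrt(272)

-5*sqrt(23) + 10*sqrt(17)

4*sqrt(68) = 8*sqrt(17); 2*sqrt(153) = 6*sqrt(17); sqrt(575) = 5*sqrt(23); sqrt(272) = 4*sqrt(17)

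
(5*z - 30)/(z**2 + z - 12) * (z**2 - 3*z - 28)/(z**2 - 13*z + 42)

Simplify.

Factor: 5*z - 30 = 5*(z - 6);  z**2 + z - 12 = (z - 3)*(z + 4);  z**2 - 3*z - 28 = (z + 4)*(z - 7);  z**2 - 13*z + 42 = (z - 7)*(z - 6)
Cancel the common factors (z - 6), (z + 4), (z - 7).

5/(z - 3)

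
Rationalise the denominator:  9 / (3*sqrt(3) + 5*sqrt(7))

(-27*sqrt(3) + 45*sqrt(7))/148

Multiply numerator and denominator by -5*sqrt(7) + 3*sqrt(3).
Denominator becomes -148; numerator becomes -45*sqrt(7) + 27*sqrt(3).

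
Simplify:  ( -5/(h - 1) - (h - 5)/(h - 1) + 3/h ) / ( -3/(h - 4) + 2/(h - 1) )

(h^3 - 7*h^2 + 15*h - 12)/(h^2 + 5*h)

Numerator: -5/(h - 1) - (h - 5)/(h - 1) + 3/h = (-h^2 + 3*h - 3)/(h^2 - h)
Denominator: -3/(h - 4) + 2/(h - 1) = (-h - 5)/(h^2 - 5*h + 4)
Divide: ((-h^2 + 3*h - 3)/(h^2 - h)) · ((h^2 - 5*h + 4)/(-h - 5)) = (h^3 - 7*h^2 + 15*h - 12)/(h^2 + 5*h)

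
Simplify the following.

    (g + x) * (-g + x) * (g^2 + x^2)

-g^4 + x^4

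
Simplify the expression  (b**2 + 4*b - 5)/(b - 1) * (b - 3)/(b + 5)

Factor: b**2 + 4*b - 5 = (b + 5)*(b - 1)
Cancel the common factors (b + 5), (b - 1).

b - 3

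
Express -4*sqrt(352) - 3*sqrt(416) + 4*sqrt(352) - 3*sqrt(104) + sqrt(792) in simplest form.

4*sqrt(352) = 16*sqrt(22); 3*sqrt(416) = 12*sqrt(26); 4*sqrt(352) = 16*sqrt(22); 3*sqrt(104) = 6*sqrt(26); sqrt(792) = 6*sqrt(22)

-18*sqrt(26) + 6*sqrt(22)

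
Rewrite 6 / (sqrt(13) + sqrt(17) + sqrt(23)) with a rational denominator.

(-12*sqrt(5083) + 42*sqrt(23) + 114*sqrt(17) + 162*sqrt(13))/835

Group as (sqrt(13) + sqrt(17)) + sqrt(23); multiply by (sqrt(13) + sqrt(17)) - sqrt(23), then rationalise the remaining surd.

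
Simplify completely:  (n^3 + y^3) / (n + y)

n^2 - n*y + y^2

y^3 + n^3 = (n + y)(n^2 - n*y + y^2).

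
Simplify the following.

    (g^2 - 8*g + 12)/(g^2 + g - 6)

Factor: g^2 - 8*g + 12 = (g - 2)*(g - 6);  g^2 + g - 6 = (g + 3)*(g - 2)
Cancel the common factor (g - 2).

(g - 6)/(g + 3)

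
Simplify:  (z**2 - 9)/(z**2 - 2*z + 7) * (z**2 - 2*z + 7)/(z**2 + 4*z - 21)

(z + 3)/(z + 7)

Factor: z**2 - 9 = (z - 3)*(z + 3);  z**2 + 4*z - 21 = (z - 3)*(z + 7)
Cancel the common factors (z**2 - 2*z + 7), (z - 3).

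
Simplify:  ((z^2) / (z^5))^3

z^(-9)

Inside the bracket: (z^-3)
Raise to the power 3: (z^-9)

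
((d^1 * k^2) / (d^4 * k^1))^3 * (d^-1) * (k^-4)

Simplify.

Inside the bracket: (d^-3) * k^1
Raise to the power 3: (d^-9) * k^3
Multiply by (d^-1) * (k^-4): add exponents.

1/(d^10*k)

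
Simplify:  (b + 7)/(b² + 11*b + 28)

1/(b + 4)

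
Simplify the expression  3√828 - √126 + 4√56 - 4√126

-7*√14 + 18*√23

3√828 = 18*√23; √126 = 3*√14; 4√56 = 8*√14; 4√126 = 12*√14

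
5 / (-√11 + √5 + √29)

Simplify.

Group as (√5 + √29) - √11; multiply by (√5 + √29) + √11, then rationalise the remaining surd.

(-115*√11 - 65*√29 + 175*√5 + 10*√1595)/51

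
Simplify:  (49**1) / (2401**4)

7**(-14)

49**1 = 7**2; 2401**4 = 7**16
Combine exponents: 7**(-14)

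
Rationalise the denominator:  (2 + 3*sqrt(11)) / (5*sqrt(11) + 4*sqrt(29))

Multiply numerator and denominator by -4*sqrt(29) + 5*sqrt(11).
Denominator becomes -189; numerator becomes -12*sqrt(319) - 8*sqrt(29) + 10*sqrt(11) + 165.

(-165 - 10*sqrt(11) + 8*sqrt(29) + 12*sqrt(319))/189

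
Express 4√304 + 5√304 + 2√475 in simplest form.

46*√19

4√304 = 16*√19; 5√304 = 20*√19; 2√475 = 10*√19
Combine: (16 + 20 + 10)·√19 = 46*√19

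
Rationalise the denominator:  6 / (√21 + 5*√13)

Multiply numerator and denominator by -5*√13 + √21.
Denominator becomes -304; numerator becomes -30*√13 + 6*√21.

(-3*√21 + 15*√13)/152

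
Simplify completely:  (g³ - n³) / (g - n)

g² + g*n + n²

g^3 - n^3 = (g - n)(g² + g*n + n²).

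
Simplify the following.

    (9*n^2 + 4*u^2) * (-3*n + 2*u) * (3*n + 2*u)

-81*n^4 + 16*u^4

((2*u)+(3*n))((2*u)-(3*n)) = -9*n^2 + 4*u^2; continue pairing.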